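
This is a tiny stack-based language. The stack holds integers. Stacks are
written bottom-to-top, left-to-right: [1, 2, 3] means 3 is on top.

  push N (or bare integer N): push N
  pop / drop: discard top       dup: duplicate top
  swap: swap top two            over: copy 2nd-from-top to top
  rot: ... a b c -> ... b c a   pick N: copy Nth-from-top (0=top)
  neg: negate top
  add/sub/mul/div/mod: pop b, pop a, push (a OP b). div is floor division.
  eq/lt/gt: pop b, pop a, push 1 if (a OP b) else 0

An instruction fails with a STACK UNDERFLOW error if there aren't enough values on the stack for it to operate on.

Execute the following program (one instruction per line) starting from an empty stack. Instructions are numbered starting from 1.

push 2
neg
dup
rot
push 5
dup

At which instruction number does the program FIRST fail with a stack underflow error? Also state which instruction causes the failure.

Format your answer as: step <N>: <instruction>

Step 1 ('push 2'): stack = [2], depth = 1
Step 2 ('neg'): stack = [-2], depth = 1
Step 3 ('dup'): stack = [-2, -2], depth = 2
Step 4 ('rot'): needs 3 value(s) but depth is 2 — STACK UNDERFLOW

Answer: step 4: rot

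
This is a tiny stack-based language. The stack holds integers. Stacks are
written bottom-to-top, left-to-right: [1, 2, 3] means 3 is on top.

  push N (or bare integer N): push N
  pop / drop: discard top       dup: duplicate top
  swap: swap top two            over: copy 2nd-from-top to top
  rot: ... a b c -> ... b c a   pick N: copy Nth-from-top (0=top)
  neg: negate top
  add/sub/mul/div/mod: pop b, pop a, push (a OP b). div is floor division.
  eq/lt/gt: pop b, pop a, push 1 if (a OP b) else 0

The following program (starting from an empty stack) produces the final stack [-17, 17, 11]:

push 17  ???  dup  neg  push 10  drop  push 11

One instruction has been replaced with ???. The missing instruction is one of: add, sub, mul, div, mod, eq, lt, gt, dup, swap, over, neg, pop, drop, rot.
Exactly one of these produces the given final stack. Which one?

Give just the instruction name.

Stack before ???: [17]
Stack after ???:  [-17]
The instruction that transforms [17] -> [-17] is: neg

Answer: neg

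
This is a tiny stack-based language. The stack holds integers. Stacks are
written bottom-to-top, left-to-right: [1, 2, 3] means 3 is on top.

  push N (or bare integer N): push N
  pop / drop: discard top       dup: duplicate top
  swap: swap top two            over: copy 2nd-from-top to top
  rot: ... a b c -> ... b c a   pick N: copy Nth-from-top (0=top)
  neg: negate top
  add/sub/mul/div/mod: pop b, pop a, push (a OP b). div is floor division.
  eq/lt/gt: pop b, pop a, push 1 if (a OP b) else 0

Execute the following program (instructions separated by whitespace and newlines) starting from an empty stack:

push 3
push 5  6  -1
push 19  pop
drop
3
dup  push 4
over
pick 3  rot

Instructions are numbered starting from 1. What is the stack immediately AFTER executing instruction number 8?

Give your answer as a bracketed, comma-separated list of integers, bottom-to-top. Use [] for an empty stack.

Answer: [3, 5, 6, 3]

Derivation:
Step 1 ('push 3'): [3]
Step 2 ('push 5'): [3, 5]
Step 3 ('6'): [3, 5, 6]
Step 4 ('-1'): [3, 5, 6, -1]
Step 5 ('push 19'): [3, 5, 6, -1, 19]
Step 6 ('pop'): [3, 5, 6, -1]
Step 7 ('drop'): [3, 5, 6]
Step 8 ('3'): [3, 5, 6, 3]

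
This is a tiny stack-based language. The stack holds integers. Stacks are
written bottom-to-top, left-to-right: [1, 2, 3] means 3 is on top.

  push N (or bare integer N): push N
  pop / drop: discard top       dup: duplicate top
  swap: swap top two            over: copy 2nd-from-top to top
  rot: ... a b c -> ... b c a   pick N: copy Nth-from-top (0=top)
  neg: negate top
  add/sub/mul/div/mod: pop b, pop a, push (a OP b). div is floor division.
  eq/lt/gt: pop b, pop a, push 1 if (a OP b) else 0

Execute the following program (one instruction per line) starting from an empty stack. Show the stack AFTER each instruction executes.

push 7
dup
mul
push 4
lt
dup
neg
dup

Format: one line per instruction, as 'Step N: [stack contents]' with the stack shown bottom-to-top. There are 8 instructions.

Step 1: [7]
Step 2: [7, 7]
Step 3: [49]
Step 4: [49, 4]
Step 5: [0]
Step 6: [0, 0]
Step 7: [0, 0]
Step 8: [0, 0, 0]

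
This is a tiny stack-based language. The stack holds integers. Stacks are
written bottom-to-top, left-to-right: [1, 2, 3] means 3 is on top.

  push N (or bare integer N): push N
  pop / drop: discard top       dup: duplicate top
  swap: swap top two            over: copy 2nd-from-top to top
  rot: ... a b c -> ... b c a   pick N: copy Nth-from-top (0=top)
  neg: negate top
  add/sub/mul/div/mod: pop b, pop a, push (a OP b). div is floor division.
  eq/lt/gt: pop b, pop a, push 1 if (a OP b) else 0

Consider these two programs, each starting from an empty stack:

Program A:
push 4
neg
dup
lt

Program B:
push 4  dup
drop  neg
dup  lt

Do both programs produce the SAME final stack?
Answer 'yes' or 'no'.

Answer: yes

Derivation:
Program A trace:
  After 'push 4': [4]
  After 'neg': [-4]
  After 'dup': [-4, -4]
  After 'lt': [0]
Program A final stack: [0]

Program B trace:
  After 'push 4': [4]
  After 'dup': [4, 4]
  After 'drop': [4]
  After 'neg': [-4]
  After 'dup': [-4, -4]
  After 'lt': [0]
Program B final stack: [0]
Same: yes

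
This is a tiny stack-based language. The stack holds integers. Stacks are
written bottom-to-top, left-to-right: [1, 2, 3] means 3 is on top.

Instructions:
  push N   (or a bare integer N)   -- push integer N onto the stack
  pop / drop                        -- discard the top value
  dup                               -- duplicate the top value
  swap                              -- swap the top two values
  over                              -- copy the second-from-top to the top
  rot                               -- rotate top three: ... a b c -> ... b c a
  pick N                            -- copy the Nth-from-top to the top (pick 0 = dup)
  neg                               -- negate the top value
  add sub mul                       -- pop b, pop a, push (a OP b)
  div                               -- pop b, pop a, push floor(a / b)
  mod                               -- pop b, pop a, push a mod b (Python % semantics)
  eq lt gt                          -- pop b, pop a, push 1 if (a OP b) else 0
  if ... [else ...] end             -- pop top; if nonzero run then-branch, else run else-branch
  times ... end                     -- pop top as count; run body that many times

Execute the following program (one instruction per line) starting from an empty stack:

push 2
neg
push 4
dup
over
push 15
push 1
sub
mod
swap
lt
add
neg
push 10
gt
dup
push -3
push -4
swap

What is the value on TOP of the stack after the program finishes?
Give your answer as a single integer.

After 'push 2': [2]
After 'neg': [-2]
After 'push 4': [-2, 4]
After 'dup': [-2, 4, 4]
After 'over': [-2, 4, 4, 4]
After 'push 15': [-2, 4, 4, 4, 15]
After 'push 1': [-2, 4, 4, 4, 15, 1]
After 'sub': [-2, 4, 4, 4, 14]
After 'mod': [-2, 4, 4, 4]
After 'swap': [-2, 4, 4, 4]
After 'lt': [-2, 4, 0]
After 'add': [-2, 4]
After 'neg': [-2, -4]
After 'push 10': [-2, -4, 10]
After 'gt': [-2, 0]
After 'dup': [-2, 0, 0]
After 'push -3': [-2, 0, 0, -3]
After 'push -4': [-2, 0, 0, -3, -4]
After 'swap': [-2, 0, 0, -4, -3]

Answer: -3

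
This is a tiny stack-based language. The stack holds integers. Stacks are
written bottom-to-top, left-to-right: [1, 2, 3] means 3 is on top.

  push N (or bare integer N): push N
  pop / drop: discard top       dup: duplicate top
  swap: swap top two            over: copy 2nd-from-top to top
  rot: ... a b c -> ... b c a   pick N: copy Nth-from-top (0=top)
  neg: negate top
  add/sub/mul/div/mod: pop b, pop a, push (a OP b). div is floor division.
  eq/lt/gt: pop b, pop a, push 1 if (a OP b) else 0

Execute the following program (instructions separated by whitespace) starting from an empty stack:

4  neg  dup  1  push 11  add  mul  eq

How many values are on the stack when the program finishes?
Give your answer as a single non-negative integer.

Answer: 1

Derivation:
After 'push 4': stack = [4] (depth 1)
After 'neg': stack = [-4] (depth 1)
After 'dup': stack = [-4, -4] (depth 2)
After 'push 1': stack = [-4, -4, 1] (depth 3)
After 'push 11': stack = [-4, -4, 1, 11] (depth 4)
After 'add': stack = [-4, -4, 12] (depth 3)
After 'mul': stack = [-4, -48] (depth 2)
After 'eq': stack = [0] (depth 1)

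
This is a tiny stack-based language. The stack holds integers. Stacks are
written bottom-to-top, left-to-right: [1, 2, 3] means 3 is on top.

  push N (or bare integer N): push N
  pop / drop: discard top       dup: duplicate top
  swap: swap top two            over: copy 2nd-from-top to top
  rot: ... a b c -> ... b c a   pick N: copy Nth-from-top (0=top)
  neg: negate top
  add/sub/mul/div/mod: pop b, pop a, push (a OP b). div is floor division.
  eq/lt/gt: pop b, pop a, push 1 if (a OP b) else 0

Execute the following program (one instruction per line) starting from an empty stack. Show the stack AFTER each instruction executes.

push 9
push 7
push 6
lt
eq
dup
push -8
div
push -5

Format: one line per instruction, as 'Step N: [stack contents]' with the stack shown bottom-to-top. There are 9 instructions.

Step 1: [9]
Step 2: [9, 7]
Step 3: [9, 7, 6]
Step 4: [9, 0]
Step 5: [0]
Step 6: [0, 0]
Step 7: [0, 0, -8]
Step 8: [0, 0]
Step 9: [0, 0, -5]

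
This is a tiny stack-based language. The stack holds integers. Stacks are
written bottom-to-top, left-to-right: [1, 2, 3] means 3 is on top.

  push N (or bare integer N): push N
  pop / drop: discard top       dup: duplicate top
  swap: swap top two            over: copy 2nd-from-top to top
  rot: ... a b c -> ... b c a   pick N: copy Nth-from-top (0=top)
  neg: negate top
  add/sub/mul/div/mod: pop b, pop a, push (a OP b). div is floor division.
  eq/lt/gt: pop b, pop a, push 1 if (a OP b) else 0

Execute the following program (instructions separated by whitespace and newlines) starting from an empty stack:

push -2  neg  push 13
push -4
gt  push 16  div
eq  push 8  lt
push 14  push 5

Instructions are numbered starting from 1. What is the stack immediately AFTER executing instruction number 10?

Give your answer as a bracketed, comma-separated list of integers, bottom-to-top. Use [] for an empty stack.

Answer: [1]

Derivation:
Step 1 ('push -2'): [-2]
Step 2 ('neg'): [2]
Step 3 ('push 13'): [2, 13]
Step 4 ('push -4'): [2, 13, -4]
Step 5 ('gt'): [2, 1]
Step 6 ('push 16'): [2, 1, 16]
Step 7 ('div'): [2, 0]
Step 8 ('eq'): [0]
Step 9 ('push 8'): [0, 8]
Step 10 ('lt'): [1]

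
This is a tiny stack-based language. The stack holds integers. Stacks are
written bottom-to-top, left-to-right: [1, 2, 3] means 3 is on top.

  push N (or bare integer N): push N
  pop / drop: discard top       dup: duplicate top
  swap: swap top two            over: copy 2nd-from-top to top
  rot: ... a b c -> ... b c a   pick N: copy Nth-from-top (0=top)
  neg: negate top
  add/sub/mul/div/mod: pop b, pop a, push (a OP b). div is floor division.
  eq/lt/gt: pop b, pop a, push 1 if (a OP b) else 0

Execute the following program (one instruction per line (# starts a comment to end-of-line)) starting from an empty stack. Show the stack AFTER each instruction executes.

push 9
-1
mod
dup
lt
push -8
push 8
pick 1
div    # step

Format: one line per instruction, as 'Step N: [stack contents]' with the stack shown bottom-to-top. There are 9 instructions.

Step 1: [9]
Step 2: [9, -1]
Step 3: [0]
Step 4: [0, 0]
Step 5: [0]
Step 6: [0, -8]
Step 7: [0, -8, 8]
Step 8: [0, -8, 8, -8]
Step 9: [0, -8, -1]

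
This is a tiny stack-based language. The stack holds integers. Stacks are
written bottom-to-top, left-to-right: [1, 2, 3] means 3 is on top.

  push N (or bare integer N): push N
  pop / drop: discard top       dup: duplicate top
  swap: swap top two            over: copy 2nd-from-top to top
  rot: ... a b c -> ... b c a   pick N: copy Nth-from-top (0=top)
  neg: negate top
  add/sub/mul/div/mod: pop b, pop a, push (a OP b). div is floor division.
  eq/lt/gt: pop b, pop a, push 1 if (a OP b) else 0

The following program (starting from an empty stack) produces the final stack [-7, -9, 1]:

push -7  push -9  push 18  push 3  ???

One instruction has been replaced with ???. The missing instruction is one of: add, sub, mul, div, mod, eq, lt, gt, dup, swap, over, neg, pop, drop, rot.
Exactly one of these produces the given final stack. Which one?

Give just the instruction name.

Answer: gt

Derivation:
Stack before ???: [-7, -9, 18, 3]
Stack after ???:  [-7, -9, 1]
The instruction that transforms [-7, -9, 18, 3] -> [-7, -9, 1] is: gt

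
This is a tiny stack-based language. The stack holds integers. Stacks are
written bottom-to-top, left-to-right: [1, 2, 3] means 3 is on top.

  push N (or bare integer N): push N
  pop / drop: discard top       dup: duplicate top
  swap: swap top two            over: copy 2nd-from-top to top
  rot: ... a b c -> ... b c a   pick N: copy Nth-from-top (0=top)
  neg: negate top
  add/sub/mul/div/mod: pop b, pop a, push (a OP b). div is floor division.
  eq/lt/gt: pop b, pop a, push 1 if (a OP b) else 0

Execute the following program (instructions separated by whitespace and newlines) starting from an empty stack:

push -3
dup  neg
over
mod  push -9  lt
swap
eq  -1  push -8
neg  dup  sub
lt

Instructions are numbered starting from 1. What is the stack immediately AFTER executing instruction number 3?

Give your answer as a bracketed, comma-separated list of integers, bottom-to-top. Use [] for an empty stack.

Step 1 ('push -3'): [-3]
Step 2 ('dup'): [-3, -3]
Step 3 ('neg'): [-3, 3]

Answer: [-3, 3]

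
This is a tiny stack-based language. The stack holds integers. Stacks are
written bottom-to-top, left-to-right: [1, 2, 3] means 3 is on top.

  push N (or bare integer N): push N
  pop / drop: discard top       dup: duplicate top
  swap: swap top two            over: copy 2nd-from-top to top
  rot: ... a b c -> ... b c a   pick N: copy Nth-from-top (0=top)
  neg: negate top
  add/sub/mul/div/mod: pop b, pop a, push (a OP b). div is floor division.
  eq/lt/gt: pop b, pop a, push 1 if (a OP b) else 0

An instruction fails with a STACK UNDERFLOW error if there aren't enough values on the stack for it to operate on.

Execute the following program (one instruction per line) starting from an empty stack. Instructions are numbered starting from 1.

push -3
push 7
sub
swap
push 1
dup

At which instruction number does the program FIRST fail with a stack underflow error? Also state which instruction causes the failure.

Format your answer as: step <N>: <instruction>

Step 1 ('push -3'): stack = [-3], depth = 1
Step 2 ('push 7'): stack = [-3, 7], depth = 2
Step 3 ('sub'): stack = [-10], depth = 1
Step 4 ('swap'): needs 2 value(s) but depth is 1 — STACK UNDERFLOW

Answer: step 4: swap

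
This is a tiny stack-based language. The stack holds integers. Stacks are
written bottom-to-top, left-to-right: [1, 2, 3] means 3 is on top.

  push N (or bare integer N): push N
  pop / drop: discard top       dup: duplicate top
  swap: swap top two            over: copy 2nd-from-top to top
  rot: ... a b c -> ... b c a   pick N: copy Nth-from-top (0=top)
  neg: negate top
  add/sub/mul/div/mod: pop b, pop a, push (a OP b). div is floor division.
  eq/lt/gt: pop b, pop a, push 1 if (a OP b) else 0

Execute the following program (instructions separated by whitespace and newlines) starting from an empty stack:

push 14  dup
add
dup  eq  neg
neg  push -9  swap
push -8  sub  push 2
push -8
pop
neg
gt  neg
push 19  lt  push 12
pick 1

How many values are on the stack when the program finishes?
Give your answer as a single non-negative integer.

After 'push 14': stack = [14] (depth 1)
After 'dup': stack = [14, 14] (depth 2)
After 'add': stack = [28] (depth 1)
After 'dup': stack = [28, 28] (depth 2)
After 'eq': stack = [1] (depth 1)
After 'neg': stack = [-1] (depth 1)
After 'neg': stack = [1] (depth 1)
After 'push -9': stack = [1, -9] (depth 2)
After 'swap': stack = [-9, 1] (depth 2)
After 'push -8': stack = [-9, 1, -8] (depth 3)
  ...
After 'push 2': stack = [-9, 9, 2] (depth 3)
After 'push -8': stack = [-9, 9, 2, -8] (depth 4)
After 'pop': stack = [-9, 9, 2] (depth 3)
After 'neg': stack = [-9, 9, -2] (depth 3)
After 'gt': stack = [-9, 1] (depth 2)
After 'neg': stack = [-9, -1] (depth 2)
After 'push 19': stack = [-9, -1, 19] (depth 3)
After 'lt': stack = [-9, 1] (depth 2)
After 'push 12': stack = [-9, 1, 12] (depth 3)
After 'pick 1': stack = [-9, 1, 12, 1] (depth 4)

Answer: 4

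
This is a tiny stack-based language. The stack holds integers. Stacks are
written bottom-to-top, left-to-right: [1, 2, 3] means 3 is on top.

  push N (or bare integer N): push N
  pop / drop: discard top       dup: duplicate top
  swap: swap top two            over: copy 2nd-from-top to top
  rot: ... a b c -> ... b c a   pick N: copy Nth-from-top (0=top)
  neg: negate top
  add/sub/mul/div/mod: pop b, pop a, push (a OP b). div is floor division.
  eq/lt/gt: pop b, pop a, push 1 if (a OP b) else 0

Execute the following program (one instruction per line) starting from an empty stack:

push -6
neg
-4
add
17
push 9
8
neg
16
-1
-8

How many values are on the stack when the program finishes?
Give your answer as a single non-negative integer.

After 'push -6': stack = [-6] (depth 1)
After 'neg': stack = [6] (depth 1)
After 'push -4': stack = [6, -4] (depth 2)
After 'add': stack = [2] (depth 1)
After 'push 17': stack = [2, 17] (depth 2)
After 'push 9': stack = [2, 17, 9] (depth 3)
After 'push 8': stack = [2, 17, 9, 8] (depth 4)
After 'neg': stack = [2, 17, 9, -8] (depth 4)
After 'push 16': stack = [2, 17, 9, -8, 16] (depth 5)
After 'push -1': stack = [2, 17, 9, -8, 16, -1] (depth 6)
After 'push -8': stack = [2, 17, 9, -8, 16, -1, -8] (depth 7)

Answer: 7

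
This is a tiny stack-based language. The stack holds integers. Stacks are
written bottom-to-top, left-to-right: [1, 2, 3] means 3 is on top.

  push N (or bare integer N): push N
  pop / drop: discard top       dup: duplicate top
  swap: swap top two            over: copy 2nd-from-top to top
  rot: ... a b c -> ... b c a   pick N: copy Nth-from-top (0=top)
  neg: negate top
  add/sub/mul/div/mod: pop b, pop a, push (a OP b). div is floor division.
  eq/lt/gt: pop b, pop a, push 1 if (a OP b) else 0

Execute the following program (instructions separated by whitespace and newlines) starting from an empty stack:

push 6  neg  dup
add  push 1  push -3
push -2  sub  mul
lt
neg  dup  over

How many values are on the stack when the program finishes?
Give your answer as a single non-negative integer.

After 'push 6': stack = [6] (depth 1)
After 'neg': stack = [-6] (depth 1)
After 'dup': stack = [-6, -6] (depth 2)
After 'add': stack = [-12] (depth 1)
After 'push 1': stack = [-12, 1] (depth 2)
After 'push -3': stack = [-12, 1, -3] (depth 3)
After 'push -2': stack = [-12, 1, -3, -2] (depth 4)
After 'sub': stack = [-12, 1, -1] (depth 3)
After 'mul': stack = [-12, -1] (depth 2)
After 'lt': stack = [1] (depth 1)
After 'neg': stack = [-1] (depth 1)
After 'dup': stack = [-1, -1] (depth 2)
After 'over': stack = [-1, -1, -1] (depth 3)

Answer: 3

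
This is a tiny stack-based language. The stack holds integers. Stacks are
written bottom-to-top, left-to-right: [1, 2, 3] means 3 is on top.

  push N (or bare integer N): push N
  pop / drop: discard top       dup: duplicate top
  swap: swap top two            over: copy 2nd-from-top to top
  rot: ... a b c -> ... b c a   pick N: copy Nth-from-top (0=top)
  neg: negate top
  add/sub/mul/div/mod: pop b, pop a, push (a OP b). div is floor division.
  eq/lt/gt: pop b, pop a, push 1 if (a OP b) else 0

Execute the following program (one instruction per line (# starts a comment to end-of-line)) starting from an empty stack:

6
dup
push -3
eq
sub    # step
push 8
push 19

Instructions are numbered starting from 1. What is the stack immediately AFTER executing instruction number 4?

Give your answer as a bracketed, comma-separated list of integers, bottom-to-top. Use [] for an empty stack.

Step 1 ('6'): [6]
Step 2 ('dup'): [6, 6]
Step 3 ('push -3'): [6, 6, -3]
Step 4 ('eq'): [6, 0]

Answer: [6, 0]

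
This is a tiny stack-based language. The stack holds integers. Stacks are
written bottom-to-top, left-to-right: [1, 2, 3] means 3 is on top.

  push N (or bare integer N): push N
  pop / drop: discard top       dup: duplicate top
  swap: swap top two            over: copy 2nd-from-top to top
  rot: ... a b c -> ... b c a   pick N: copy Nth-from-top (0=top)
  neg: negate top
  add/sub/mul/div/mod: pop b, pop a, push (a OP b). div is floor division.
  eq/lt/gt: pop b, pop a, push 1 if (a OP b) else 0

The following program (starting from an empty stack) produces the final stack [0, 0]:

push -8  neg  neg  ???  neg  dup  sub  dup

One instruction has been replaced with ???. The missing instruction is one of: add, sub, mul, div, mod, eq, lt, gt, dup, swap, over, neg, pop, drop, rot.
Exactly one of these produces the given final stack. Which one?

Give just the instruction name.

Answer: neg

Derivation:
Stack before ???: [-8]
Stack after ???:  [8]
The instruction that transforms [-8] -> [8] is: neg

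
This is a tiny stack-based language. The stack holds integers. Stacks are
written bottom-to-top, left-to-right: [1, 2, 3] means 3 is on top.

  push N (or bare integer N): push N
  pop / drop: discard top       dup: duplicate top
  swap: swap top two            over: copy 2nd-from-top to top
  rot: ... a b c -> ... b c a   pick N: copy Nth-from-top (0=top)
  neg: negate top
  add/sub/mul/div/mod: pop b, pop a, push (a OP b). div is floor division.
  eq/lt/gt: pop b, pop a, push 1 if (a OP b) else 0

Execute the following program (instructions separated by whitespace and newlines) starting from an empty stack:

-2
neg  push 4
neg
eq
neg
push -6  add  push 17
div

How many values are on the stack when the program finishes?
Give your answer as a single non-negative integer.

After 'push -2': stack = [-2] (depth 1)
After 'neg': stack = [2] (depth 1)
After 'push 4': stack = [2, 4] (depth 2)
After 'neg': stack = [2, -4] (depth 2)
After 'eq': stack = [0] (depth 1)
After 'neg': stack = [0] (depth 1)
After 'push -6': stack = [0, -6] (depth 2)
After 'add': stack = [-6] (depth 1)
After 'push 17': stack = [-6, 17] (depth 2)
After 'div': stack = [-1] (depth 1)

Answer: 1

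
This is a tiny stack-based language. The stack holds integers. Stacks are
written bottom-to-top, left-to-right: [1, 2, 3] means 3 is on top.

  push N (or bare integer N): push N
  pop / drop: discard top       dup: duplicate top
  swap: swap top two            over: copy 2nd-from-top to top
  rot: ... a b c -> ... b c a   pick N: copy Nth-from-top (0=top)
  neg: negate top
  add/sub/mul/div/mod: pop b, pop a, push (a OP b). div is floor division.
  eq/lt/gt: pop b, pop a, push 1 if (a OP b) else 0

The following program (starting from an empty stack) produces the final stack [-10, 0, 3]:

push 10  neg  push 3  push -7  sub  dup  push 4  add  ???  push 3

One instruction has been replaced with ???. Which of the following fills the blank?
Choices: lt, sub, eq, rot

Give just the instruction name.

Answer: eq

Derivation:
Stack before ???: [-10, 10, 14]
Stack after ???:  [-10, 0]
Checking each choice:
  lt: produces [-10, 1, 3]
  sub: produces [-10, -4, 3]
  eq: MATCH
  rot: produces [10, 14, -10, 3]


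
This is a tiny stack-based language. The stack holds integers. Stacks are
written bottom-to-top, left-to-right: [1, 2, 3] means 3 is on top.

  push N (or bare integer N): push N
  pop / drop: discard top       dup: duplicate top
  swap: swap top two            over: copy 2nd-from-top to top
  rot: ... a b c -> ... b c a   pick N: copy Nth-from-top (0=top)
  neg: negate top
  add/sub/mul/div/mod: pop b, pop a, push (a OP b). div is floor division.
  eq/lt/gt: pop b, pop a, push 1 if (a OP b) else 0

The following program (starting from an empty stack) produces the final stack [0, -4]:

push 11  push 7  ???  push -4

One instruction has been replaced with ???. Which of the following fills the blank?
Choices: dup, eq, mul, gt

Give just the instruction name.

Stack before ???: [11, 7]
Stack after ???:  [0]
Checking each choice:
  dup: produces [11, 7, 7, -4]
  eq: MATCH
  mul: produces [77, -4]
  gt: produces [1, -4]


Answer: eq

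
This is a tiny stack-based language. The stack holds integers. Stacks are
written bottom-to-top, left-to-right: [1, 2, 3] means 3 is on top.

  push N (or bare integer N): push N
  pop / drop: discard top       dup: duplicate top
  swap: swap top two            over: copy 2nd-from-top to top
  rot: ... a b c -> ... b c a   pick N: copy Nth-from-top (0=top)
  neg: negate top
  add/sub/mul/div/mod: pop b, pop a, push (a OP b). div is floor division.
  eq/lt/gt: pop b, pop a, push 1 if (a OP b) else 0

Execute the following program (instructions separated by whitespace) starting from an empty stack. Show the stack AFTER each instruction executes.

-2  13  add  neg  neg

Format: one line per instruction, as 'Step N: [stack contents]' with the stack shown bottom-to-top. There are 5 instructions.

Step 1: [-2]
Step 2: [-2, 13]
Step 3: [11]
Step 4: [-11]
Step 5: [11]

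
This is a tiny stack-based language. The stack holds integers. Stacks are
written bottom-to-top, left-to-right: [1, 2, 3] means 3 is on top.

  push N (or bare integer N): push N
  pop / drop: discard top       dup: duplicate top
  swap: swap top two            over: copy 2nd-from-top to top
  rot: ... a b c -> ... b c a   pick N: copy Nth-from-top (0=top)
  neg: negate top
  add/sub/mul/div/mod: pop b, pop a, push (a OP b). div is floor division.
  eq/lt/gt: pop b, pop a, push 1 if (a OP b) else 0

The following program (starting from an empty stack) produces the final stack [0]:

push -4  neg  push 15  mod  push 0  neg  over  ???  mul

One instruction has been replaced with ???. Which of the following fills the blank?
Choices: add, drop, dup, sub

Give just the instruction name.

Stack before ???: [4, 0, 4]
Stack after ???:  [4, 0]
Checking each choice:
  add: produces [16]
  drop: MATCH
  dup: produces [4, 0, 16]
  sub: produces [-16]


Answer: drop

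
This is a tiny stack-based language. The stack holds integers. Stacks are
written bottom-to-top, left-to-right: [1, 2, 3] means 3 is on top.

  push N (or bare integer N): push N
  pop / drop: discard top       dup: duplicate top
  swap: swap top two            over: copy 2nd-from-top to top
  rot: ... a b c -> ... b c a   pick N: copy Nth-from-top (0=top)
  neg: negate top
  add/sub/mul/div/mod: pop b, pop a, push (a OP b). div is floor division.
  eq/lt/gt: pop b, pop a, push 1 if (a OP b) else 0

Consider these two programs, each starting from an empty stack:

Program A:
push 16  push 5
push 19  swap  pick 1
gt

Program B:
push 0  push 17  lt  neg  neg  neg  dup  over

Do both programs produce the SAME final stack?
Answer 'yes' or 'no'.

Answer: no

Derivation:
Program A trace:
  After 'push 16': [16]
  After 'push 5': [16, 5]
  After 'push 19': [16, 5, 19]
  After 'swap': [16, 19, 5]
  After 'pick 1': [16, 19, 5, 19]
  After 'gt': [16, 19, 0]
Program A final stack: [16, 19, 0]

Program B trace:
  After 'push 0': [0]
  After 'push 17': [0, 17]
  After 'lt': [1]
  After 'neg': [-1]
  After 'neg': [1]
  After 'neg': [-1]
  After 'dup': [-1, -1]
  After 'over': [-1, -1, -1]
Program B final stack: [-1, -1, -1]
Same: no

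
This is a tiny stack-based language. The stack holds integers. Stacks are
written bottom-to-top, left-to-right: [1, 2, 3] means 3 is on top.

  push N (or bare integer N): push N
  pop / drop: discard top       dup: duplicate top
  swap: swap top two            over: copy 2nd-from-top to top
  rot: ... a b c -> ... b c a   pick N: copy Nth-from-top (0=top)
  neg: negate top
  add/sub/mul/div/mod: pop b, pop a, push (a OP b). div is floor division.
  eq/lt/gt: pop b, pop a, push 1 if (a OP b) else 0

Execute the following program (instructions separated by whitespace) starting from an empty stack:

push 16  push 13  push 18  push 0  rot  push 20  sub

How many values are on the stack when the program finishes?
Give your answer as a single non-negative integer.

Answer: 4

Derivation:
After 'push 16': stack = [16] (depth 1)
After 'push 13': stack = [16, 13] (depth 2)
After 'push 18': stack = [16, 13, 18] (depth 3)
After 'push 0': stack = [16, 13, 18, 0] (depth 4)
After 'rot': stack = [16, 18, 0, 13] (depth 4)
After 'push 20': stack = [16, 18, 0, 13, 20] (depth 5)
After 'sub': stack = [16, 18, 0, -7] (depth 4)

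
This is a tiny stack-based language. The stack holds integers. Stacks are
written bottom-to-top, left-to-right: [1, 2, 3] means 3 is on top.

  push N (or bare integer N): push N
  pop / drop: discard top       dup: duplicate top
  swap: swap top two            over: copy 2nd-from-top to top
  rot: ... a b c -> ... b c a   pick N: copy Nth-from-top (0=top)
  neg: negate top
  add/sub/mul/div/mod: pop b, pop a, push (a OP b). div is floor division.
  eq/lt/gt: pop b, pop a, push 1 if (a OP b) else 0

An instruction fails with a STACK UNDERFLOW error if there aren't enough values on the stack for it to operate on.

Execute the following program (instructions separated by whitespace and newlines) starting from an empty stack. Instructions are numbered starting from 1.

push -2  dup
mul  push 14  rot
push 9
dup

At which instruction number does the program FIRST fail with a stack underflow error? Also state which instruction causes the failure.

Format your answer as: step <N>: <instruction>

Step 1 ('push -2'): stack = [-2], depth = 1
Step 2 ('dup'): stack = [-2, -2], depth = 2
Step 3 ('mul'): stack = [4], depth = 1
Step 4 ('push 14'): stack = [4, 14], depth = 2
Step 5 ('rot'): needs 3 value(s) but depth is 2 — STACK UNDERFLOW

Answer: step 5: rot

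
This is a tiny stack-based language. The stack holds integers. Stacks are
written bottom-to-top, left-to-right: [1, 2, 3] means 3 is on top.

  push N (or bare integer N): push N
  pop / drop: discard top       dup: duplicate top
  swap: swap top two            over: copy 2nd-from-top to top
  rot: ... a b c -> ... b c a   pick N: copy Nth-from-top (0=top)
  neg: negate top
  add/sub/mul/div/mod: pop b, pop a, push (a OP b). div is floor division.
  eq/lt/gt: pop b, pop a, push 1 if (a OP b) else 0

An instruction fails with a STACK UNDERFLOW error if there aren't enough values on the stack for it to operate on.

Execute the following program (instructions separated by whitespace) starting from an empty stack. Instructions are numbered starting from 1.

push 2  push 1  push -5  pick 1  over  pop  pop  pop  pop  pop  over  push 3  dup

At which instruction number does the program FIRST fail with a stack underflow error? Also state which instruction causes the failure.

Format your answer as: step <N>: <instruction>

Answer: step 11: over

Derivation:
Step 1 ('push 2'): stack = [2], depth = 1
Step 2 ('push 1'): stack = [2, 1], depth = 2
Step 3 ('push -5'): stack = [2, 1, -5], depth = 3
Step 4 ('pick 1'): stack = [2, 1, -5, 1], depth = 4
Step 5 ('over'): stack = [2, 1, -5, 1, -5], depth = 5
Step 6 ('pop'): stack = [2, 1, -5, 1], depth = 4
Step 7 ('pop'): stack = [2, 1, -5], depth = 3
Step 8 ('pop'): stack = [2, 1], depth = 2
Step 9 ('pop'): stack = [2], depth = 1
Step 10 ('pop'): stack = [], depth = 0
Step 11 ('over'): needs 2 value(s) but depth is 0 — STACK UNDERFLOW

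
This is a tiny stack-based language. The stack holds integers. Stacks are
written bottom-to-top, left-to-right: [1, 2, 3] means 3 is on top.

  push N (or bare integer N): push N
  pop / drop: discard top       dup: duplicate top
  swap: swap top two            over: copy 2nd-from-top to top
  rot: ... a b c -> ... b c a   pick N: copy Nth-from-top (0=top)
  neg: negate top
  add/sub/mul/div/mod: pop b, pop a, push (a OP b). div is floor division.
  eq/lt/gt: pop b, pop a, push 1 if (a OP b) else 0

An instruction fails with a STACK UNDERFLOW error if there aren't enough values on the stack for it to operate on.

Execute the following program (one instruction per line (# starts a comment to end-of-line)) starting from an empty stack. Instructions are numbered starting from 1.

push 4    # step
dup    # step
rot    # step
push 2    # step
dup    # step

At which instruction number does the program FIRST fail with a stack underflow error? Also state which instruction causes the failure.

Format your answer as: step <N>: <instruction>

Answer: step 3: rot

Derivation:
Step 1 ('push 4'): stack = [4], depth = 1
Step 2 ('dup'): stack = [4, 4], depth = 2
Step 3 ('rot'): needs 3 value(s) but depth is 2 — STACK UNDERFLOW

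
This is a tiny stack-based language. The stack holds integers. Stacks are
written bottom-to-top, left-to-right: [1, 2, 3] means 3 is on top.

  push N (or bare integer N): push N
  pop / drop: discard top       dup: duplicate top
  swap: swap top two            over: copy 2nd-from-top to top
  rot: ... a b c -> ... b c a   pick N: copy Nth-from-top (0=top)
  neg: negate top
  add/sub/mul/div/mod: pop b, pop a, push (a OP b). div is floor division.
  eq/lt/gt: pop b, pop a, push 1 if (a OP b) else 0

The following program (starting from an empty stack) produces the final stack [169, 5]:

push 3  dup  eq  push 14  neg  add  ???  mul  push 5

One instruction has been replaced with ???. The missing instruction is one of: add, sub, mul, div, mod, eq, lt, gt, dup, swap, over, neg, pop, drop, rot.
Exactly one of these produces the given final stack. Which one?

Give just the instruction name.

Stack before ???: [-13]
Stack after ???:  [-13, -13]
The instruction that transforms [-13] -> [-13, -13] is: dup

Answer: dup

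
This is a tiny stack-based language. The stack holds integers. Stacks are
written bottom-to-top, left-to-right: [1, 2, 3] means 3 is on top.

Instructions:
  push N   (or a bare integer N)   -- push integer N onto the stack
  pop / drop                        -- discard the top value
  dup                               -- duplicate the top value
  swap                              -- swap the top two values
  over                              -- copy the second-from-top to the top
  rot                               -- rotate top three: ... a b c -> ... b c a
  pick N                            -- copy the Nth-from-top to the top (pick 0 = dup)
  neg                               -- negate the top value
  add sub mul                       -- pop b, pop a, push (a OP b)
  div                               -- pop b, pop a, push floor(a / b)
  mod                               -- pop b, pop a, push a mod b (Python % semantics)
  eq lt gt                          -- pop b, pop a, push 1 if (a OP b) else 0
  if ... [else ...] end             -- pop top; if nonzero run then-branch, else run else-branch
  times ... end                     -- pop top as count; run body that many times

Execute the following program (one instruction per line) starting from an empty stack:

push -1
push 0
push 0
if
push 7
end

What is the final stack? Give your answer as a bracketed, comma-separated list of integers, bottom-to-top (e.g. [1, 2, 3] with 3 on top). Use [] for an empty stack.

After 'push -1': [-1]
After 'push 0': [-1, 0]
After 'push 0': [-1, 0, 0]
After 'if': [-1, 0]

Answer: [-1, 0]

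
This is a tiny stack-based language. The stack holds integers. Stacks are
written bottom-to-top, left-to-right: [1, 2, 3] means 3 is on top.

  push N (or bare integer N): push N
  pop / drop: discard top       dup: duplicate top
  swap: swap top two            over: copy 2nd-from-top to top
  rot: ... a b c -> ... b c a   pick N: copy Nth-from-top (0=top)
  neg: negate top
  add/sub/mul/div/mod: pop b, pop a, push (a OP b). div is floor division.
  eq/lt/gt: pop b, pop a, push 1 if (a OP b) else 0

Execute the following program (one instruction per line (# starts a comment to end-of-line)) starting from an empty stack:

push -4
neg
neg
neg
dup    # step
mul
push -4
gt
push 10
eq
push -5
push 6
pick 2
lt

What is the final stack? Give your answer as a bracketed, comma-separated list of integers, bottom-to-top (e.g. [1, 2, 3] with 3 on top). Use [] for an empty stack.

Answer: [0, -5, 0]

Derivation:
After 'push -4': [-4]
After 'neg': [4]
After 'neg': [-4]
After 'neg': [4]
After 'dup': [4, 4]
After 'mul': [16]
After 'push -4': [16, -4]
After 'gt': [1]
After 'push 10': [1, 10]
After 'eq': [0]
After 'push -5': [0, -5]
After 'push 6': [0, -5, 6]
After 'pick 2': [0, -5, 6, 0]
After 'lt': [0, -5, 0]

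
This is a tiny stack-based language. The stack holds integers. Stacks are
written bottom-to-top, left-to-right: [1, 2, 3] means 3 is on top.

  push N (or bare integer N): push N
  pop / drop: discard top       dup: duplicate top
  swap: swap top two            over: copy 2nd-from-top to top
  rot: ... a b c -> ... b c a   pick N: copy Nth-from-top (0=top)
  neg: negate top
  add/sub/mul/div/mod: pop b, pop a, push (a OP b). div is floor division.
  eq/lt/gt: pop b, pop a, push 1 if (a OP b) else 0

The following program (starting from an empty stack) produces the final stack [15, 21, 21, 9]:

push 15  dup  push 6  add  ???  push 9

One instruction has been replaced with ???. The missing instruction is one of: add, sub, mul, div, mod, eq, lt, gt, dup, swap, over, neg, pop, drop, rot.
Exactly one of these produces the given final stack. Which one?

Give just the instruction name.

Stack before ???: [15, 21]
Stack after ???:  [15, 21, 21]
The instruction that transforms [15, 21] -> [15, 21, 21] is: dup

Answer: dup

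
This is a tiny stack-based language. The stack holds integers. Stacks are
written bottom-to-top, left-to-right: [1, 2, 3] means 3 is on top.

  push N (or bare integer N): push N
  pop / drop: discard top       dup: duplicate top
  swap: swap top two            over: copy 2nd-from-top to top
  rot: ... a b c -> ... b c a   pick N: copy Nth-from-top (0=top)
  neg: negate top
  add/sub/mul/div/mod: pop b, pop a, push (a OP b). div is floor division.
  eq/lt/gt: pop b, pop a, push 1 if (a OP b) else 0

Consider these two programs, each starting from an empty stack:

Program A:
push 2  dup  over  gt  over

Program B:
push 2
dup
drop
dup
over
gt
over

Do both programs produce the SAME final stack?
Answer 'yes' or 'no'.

Program A trace:
  After 'push 2': [2]
  After 'dup': [2, 2]
  After 'over': [2, 2, 2]
  After 'gt': [2, 0]
  After 'over': [2, 0, 2]
Program A final stack: [2, 0, 2]

Program B trace:
  After 'push 2': [2]
  After 'dup': [2, 2]
  After 'drop': [2]
  After 'dup': [2, 2]
  After 'over': [2, 2, 2]
  After 'gt': [2, 0]
  After 'over': [2, 0, 2]
Program B final stack: [2, 0, 2]
Same: yes

Answer: yes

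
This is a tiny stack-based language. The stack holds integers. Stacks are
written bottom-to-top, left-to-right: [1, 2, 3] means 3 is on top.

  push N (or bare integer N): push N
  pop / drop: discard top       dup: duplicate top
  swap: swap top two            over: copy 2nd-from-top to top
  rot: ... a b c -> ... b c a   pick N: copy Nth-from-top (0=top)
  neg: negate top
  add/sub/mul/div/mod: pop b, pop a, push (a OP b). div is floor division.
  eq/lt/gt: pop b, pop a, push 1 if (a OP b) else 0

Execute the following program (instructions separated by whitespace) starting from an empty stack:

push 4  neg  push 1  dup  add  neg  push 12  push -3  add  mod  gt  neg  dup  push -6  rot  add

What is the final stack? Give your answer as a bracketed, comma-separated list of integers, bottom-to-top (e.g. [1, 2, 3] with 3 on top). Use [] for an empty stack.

Answer: [0, -6]

Derivation:
After 'push 4': [4]
After 'neg': [-4]
After 'push 1': [-4, 1]
After 'dup': [-4, 1, 1]
After 'add': [-4, 2]
After 'neg': [-4, -2]
After 'push 12': [-4, -2, 12]
After 'push -3': [-4, -2, 12, -3]
After 'add': [-4, -2, 9]
After 'mod': [-4, 7]
After 'gt': [0]
After 'neg': [0]
After 'dup': [0, 0]
After 'push -6': [0, 0, -6]
After 'rot': [0, -6, 0]
After 'add': [0, -6]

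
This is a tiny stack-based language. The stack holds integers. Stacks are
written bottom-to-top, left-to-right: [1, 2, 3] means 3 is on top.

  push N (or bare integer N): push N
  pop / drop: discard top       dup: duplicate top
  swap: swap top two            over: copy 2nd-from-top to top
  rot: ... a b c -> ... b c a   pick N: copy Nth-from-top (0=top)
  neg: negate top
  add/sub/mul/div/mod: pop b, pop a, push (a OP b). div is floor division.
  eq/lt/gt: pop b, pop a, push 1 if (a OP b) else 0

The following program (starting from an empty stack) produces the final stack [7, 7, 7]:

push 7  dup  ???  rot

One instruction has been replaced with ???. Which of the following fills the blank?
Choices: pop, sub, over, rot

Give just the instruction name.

Stack before ???: [7, 7]
Stack after ???:  [7, 7, 7]
Checking each choice:
  pop: stack underflow (need 3, have 1)
  sub: stack underflow (need 3, have 1)
  over: MATCH
  rot: stack underflow (need 3, have 2)


Answer: over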